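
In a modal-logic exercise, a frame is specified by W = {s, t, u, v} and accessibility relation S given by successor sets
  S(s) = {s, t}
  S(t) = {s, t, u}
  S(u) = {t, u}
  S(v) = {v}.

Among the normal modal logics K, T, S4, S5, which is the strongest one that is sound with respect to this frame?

Reflexive (axiom T): yes — every world is S-related to itself.
Transitive (axiom 4): no — s S t and t S u, but not s S u.
Euclidean (axiom 5): no — t S s and t S u, but not s S u.
So F validates K, T; S4 would additionally require S to be transitive. The strongest is T.

T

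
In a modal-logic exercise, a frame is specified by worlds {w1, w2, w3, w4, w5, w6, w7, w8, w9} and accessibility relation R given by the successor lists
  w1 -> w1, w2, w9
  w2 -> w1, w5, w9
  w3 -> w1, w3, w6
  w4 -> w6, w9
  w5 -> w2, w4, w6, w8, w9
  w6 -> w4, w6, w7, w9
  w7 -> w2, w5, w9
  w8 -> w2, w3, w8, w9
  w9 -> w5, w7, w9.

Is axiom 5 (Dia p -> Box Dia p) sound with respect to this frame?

No

Axiom 5 corresponds to the accessibility relation being Euclidean.
Euclidean: no — w1 R w9 and w1 R w2, but not w9 R w2.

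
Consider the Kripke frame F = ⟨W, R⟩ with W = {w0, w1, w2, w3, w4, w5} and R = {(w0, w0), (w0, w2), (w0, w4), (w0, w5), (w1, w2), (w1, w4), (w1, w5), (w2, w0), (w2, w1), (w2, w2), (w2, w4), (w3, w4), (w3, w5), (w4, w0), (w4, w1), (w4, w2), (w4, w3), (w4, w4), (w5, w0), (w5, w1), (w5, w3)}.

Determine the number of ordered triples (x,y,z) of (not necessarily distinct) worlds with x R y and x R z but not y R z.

Enumerating: (w0,w2,w5), (w0,w4,w5), (w0,w5,w2), (w0,w5,w4), (w0,w5,w5), (w1,w2,w5), (w1,w4,w5), (w1,w5,w2), (w1,w5,w4), (w1,w5,w5), (w2,w0,w1), (w2,w1,w0), … and 22 more.
Total: 34.

34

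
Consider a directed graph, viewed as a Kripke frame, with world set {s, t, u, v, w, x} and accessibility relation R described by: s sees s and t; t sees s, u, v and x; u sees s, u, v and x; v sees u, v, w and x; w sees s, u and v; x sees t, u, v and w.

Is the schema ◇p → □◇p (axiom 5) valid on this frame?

The schema 5 characterises exactly the Euclidean frames.
Euclidean: no — t R s and t R u, but not s R u.

No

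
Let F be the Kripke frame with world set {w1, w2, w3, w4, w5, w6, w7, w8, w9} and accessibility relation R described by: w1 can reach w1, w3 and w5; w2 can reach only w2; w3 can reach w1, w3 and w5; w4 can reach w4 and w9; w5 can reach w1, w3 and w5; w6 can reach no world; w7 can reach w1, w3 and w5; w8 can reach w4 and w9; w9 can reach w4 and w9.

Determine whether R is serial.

No

Serial: no — w6 has no R-successor.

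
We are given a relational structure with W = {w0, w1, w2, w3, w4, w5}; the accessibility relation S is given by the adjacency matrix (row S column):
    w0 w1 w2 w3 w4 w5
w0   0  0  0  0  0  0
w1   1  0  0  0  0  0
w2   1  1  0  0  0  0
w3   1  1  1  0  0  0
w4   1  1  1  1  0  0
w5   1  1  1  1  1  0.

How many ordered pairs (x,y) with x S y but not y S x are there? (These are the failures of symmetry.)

Enumerating: (w1,w0), (w2,w0), (w2,w1), (w3,w0), (w3,w1), (w3,w2), (w4,w0), (w4,w1), (w4,w2), (w4,w3), (w5,w0), (w5,w1), (w5,w2), (w5,w3), (w5,w4).

15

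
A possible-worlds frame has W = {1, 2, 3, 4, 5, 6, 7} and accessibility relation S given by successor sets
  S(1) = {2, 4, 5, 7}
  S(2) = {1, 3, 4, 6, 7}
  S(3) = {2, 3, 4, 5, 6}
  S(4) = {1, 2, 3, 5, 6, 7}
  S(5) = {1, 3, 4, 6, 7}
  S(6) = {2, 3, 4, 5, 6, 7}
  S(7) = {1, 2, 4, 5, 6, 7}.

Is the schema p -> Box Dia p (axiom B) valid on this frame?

Axiom B corresponds to the accessibility relation being symmetric.
Symmetric: yes — every pair in S has its reverse in S.

Yes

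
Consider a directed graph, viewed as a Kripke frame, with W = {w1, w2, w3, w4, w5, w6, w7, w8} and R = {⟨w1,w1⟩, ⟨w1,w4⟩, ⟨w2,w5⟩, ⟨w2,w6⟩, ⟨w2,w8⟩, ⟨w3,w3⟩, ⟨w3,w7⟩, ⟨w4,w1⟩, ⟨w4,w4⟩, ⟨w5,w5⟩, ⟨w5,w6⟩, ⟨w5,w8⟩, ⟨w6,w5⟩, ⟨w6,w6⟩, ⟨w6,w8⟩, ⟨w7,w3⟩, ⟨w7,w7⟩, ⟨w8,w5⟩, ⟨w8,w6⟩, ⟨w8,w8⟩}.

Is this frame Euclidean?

Euclidean: yes — any two successors of a common world are R-related.

Yes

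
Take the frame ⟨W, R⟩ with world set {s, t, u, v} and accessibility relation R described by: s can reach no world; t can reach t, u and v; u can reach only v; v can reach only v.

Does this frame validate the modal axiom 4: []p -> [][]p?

Yes

The schema 4 characterises exactly the transitive frames.
Transitive: yes — every two-step R-path is closed by a direct edge.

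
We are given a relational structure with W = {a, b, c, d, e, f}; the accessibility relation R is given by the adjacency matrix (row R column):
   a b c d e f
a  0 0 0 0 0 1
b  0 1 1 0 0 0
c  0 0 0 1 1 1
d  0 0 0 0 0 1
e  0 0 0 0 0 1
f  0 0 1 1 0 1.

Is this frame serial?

Yes

Serial: yes — every world has a successor (e.g. a R f).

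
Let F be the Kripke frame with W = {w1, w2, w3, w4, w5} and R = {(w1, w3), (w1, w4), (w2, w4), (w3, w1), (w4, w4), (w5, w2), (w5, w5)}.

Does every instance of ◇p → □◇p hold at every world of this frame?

By correspondence theory, 5 is valid on a frame iff R is Euclidean.
Euclidean: no — w1 R w3 and w1 R w4, but not w3 R w4.

No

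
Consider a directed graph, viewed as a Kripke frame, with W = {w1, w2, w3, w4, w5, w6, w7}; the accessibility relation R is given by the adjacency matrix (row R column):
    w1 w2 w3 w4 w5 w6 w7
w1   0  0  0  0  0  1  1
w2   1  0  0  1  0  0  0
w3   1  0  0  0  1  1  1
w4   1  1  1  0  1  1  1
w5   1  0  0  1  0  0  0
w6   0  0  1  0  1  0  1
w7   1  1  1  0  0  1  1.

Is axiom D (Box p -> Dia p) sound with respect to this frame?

Axiom D corresponds to the accessibility relation being serial.
Serial: yes — every world has a successor (e.g. w1 R w6).

Yes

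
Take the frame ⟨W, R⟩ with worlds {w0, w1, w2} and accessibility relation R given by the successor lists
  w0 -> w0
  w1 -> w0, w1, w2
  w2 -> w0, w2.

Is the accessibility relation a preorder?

Reflexive: yes — every world is R-related to itself.
Transitive: yes — every two-step R-path is closed by a direct edge.
So R is a preorder.

Yes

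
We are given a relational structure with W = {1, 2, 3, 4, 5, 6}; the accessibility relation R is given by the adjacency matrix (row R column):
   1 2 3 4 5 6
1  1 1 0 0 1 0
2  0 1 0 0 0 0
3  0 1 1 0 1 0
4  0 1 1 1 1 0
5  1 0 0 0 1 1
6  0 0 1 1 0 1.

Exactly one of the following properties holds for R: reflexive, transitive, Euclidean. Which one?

Reflexive: yes — every world is R-related to itself.
Transitive: no — 1 R 5 and 5 R 6, but not 1 R 6.
Euclidean: no — 1 R 2 and 1 R 5, but not 2 R 5.
Only reflexive holds.

reflexive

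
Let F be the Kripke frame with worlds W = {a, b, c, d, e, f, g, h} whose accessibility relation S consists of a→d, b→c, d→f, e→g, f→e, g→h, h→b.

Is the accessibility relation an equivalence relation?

Reflexive: no — a is not related to itself.
Symmetric: no — a S d but not d S a.
Transitive: no — a S d and d S f, but not a S f.
So S is not an equivalence relation.

No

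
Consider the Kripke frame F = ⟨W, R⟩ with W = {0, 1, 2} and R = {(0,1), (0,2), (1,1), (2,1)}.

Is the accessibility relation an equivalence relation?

No

Reflexive: no — 0 is not related to itself.
Symmetric: no — 0 R 1 but not 1 R 0.
Transitive: yes — every two-step R-path is closed by a direct edge.
So R is not an equivalence relation.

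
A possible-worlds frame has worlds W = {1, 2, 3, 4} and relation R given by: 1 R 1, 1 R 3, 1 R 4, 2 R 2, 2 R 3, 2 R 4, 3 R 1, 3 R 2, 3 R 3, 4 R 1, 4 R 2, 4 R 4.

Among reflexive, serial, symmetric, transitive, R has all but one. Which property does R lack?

transitive

Reflexive: yes — every world is R-related to itself.
Serial: yes — every world has a successor (e.g. 1 R 1).
Symmetric: yes — every pair in R has its reverse in R.
Transitive: no — 1 R 3 and 3 R 2, but not 1 R 2.
Only transitive fails.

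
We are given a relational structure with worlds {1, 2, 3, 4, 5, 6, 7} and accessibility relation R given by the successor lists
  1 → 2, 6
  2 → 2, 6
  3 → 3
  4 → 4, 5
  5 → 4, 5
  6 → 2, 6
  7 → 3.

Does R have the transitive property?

Transitive: yes — every two-step R-path is closed by a direct edge.

Yes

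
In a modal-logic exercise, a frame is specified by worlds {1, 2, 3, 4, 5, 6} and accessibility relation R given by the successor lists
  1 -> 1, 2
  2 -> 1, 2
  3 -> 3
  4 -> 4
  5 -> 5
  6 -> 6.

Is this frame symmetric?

Symmetric: yes — every pair in R has its reverse in R.

Yes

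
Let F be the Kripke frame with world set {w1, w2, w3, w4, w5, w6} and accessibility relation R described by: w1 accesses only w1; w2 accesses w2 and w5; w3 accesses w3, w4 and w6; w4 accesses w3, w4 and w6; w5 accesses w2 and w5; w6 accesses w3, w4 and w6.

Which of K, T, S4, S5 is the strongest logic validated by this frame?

S5

Reflexive (axiom T): yes — every world is R-related to itself.
Transitive (axiom 4): yes — every two-step R-path is closed by a direct edge.
Euclidean (axiom 5): yes — any two successors of a common world are R-related.
So F validates K, T, S4, S5. The strongest is S5.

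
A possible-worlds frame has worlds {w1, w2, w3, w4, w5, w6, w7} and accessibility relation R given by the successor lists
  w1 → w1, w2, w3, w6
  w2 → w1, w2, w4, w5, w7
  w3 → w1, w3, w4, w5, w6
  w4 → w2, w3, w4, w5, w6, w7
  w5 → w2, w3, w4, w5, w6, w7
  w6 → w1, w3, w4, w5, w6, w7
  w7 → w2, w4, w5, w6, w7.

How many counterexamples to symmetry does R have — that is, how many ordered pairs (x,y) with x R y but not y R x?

R is symmetric; there are no such tuples.

0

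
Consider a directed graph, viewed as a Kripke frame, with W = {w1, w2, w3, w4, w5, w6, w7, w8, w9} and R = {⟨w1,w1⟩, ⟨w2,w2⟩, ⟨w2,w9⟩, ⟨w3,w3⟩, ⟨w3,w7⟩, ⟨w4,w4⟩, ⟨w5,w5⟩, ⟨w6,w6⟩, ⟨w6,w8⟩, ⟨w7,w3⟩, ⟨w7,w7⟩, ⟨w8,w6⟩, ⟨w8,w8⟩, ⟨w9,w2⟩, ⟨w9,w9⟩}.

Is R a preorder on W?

Reflexive: yes — every world is R-related to itself.
Transitive: yes — every two-step R-path is closed by a direct edge.
So R is a preorder.

Yes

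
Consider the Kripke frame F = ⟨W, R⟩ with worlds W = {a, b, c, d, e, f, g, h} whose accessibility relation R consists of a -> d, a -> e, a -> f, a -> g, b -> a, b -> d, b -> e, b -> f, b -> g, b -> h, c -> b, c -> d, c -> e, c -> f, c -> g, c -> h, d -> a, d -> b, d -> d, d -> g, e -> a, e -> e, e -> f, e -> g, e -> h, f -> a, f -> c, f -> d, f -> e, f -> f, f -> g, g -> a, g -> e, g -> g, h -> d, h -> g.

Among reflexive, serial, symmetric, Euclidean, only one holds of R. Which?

serial

Reflexive: no — a is not related to itself.
Serial: yes — every world has a successor (e.g. a R d).
Symmetric: no — b R a but not a R b.
Euclidean: no — a R d and a R e, but not d R e.
Only serial holds.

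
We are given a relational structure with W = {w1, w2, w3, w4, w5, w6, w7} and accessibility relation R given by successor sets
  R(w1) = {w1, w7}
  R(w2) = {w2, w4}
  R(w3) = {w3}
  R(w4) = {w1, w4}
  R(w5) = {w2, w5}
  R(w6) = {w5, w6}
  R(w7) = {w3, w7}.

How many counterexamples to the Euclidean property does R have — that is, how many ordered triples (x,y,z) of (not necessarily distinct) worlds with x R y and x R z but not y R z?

Enumerating: (w1,w7,w1), (w2,w4,w2), (w4,w1,w4), (w5,w2,w5), (w6,w5,w6), (w7,w3,w7).

6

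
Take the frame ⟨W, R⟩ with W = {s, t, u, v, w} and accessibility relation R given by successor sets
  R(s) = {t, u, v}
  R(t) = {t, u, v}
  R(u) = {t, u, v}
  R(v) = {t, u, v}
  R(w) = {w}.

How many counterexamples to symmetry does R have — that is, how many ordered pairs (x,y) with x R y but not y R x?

3

Enumerating: (s,t), (s,u), (s,v).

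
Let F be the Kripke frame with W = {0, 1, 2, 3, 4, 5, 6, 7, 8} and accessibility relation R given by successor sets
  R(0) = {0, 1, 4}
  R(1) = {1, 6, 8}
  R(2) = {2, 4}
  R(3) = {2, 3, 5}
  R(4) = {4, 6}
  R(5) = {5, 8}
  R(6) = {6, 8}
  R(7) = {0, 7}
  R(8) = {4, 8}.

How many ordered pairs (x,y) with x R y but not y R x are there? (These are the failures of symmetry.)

12

Enumerating: (0,1), (0,4), (1,6), (1,8), (2,4), (3,2), (3,5), (4,6), (5,8), (6,8), (7,0), (8,4).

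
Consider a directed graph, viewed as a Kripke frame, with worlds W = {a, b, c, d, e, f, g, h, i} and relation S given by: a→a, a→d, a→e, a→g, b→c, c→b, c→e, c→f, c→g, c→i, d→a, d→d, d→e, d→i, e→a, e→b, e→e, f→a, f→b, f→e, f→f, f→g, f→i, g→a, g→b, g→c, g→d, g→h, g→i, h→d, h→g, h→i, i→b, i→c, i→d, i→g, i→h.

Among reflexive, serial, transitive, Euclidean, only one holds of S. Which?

Reflexive: no — b is not related to itself.
Serial: yes — every world has a successor (e.g. a S a).
Transitive: no — a S d and d S i, but not a S i.
Euclidean: no — a S d and a S g, but not d S g.
Only serial holds.

serial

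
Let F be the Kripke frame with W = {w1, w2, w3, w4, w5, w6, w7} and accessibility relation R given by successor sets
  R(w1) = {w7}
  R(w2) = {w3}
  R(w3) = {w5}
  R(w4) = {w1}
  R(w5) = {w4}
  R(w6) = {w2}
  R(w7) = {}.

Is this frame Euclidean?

No

Euclidean: no — w1 R w7 and w1 R w7, but not w7 R w7.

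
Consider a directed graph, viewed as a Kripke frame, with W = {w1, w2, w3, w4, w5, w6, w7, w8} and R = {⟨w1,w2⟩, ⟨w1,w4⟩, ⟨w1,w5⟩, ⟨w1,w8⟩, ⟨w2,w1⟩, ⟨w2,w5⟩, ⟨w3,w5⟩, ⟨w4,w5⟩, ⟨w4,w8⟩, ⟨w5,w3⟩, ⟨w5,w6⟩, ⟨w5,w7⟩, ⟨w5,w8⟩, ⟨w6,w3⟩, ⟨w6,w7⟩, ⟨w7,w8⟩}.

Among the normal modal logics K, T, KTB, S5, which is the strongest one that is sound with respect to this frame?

K

Reflexive (axiom T): no — w1 is not related to itself.
Symmetric (axiom B): no — w1 R w4 but not w4 R w1.
Euclidean (axiom 5): no — w1 R w2 and w1 R w4, but not w2 R w4.
So F validates K; T would additionally require R to be reflexive. The strongest is K.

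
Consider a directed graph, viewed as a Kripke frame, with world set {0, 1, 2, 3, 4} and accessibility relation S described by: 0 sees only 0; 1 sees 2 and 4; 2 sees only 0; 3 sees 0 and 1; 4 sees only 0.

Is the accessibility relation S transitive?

No

Transitive: no — 1 S 2 and 2 S 0, but not 1 S 0.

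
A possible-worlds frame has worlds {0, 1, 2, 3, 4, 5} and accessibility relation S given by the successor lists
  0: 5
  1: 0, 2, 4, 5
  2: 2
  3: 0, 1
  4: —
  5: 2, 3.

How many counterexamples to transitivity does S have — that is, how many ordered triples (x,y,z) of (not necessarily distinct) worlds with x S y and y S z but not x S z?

Enumerating: (0,5,2), (0,5,3), (1,5,3), (3,0,5), (3,1,2), (3,1,4), (3,1,5), (5,3,0), (5,3,1).

9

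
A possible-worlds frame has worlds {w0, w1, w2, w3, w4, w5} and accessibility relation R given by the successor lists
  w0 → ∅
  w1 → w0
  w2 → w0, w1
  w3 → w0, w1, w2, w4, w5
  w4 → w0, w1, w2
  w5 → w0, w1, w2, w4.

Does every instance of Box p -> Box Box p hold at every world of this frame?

The schema 4 characterises exactly the transitive frames.
Transitive: yes — every two-step R-path is closed by a direct edge.

Yes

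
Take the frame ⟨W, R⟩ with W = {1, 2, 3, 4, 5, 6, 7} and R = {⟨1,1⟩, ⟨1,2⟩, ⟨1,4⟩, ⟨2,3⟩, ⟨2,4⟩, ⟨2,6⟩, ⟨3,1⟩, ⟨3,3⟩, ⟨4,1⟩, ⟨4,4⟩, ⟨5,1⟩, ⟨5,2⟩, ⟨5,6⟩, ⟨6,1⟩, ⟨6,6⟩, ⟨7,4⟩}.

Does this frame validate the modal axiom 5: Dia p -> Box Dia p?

By correspondence theory, 5 is valid on a frame iff R is Euclidean.
Euclidean: no — 1 R 4 and 1 R 2, but not 4 R 2.

No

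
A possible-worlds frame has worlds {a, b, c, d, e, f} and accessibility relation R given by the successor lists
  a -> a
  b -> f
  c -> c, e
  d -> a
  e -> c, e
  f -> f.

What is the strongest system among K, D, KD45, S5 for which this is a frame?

KD45

Serial (axiom D): yes — every world has a successor (e.g. a R a).
Euclidean (axiom 5): yes — any two successors of a common world are R-related.
Transitive (axiom 4): yes — every two-step R-path is closed by a direct edge.
Reflexive (axiom T): no — b is not related to itself.
So F validates K, D, KD45; S5 would additionally require R to be reflexive. The strongest is KD45.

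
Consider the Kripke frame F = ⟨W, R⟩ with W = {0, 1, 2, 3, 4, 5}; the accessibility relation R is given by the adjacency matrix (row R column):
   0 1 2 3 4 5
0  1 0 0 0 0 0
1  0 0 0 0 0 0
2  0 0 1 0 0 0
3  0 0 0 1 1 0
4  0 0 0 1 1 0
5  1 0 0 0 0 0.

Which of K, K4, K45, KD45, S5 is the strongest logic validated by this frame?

Transitive (axiom 4): yes — every two-step R-path is closed by a direct edge.
Euclidean (axiom 5): yes — any two successors of a common world are R-related.
Serial (axiom D): no — 1 has no R-successor.
Reflexive (axiom T): no — 1 is not related to itself.
So F validates K, K4, K45; KD45 would additionally require R to be serial. The strongest is K45.

K45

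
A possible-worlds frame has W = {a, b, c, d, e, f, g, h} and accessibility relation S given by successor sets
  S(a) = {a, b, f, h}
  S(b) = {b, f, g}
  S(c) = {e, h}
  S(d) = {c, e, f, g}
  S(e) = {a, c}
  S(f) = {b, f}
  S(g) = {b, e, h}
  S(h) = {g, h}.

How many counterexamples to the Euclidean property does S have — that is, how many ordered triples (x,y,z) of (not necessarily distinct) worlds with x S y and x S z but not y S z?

36

Enumerating: (a,b,a), (a,b,h), (a,f,a), (a,f,h), (a,h,a), (a,h,b), (a,h,f), (b,f,g), (b,g,f), (b,g,g), (c,e,e), (c,e,h), … and 24 more.
Total: 36.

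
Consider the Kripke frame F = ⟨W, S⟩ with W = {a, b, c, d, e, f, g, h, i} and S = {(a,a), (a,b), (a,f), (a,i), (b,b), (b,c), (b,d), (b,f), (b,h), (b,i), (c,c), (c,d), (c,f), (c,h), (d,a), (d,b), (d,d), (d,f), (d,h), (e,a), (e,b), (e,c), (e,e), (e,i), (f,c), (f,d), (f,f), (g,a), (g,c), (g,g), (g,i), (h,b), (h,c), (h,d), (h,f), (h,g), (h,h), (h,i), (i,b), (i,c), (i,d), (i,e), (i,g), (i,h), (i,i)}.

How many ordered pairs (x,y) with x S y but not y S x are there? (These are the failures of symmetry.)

Enumerating: (a,b), (a,f), (a,i), (b,c), (b,f), (c,d), (d,a), (e,a), (e,b), (e,c), (g,a), (g,c), (h,f), (h,g), (i,c), (i,d).

16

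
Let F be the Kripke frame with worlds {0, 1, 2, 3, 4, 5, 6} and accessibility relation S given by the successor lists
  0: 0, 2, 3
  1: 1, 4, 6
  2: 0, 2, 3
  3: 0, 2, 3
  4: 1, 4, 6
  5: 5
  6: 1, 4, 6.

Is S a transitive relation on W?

Transitive: yes — every two-step S-path is closed by a direct edge.

Yes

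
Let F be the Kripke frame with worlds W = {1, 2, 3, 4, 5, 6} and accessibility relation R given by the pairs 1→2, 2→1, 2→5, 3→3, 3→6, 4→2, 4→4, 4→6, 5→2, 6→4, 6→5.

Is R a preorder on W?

Reflexive: no — 1 is not related to itself.
Transitive: no — 1 R 2 and 2 R 5, but not 1 R 5.
So R is not a preorder.

No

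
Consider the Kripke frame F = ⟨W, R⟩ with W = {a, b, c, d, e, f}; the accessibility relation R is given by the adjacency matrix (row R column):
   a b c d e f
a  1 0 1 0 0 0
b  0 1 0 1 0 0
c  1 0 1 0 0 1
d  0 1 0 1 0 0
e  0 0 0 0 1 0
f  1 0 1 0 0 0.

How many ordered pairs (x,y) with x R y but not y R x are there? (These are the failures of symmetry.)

1

Enumerating: (f,a).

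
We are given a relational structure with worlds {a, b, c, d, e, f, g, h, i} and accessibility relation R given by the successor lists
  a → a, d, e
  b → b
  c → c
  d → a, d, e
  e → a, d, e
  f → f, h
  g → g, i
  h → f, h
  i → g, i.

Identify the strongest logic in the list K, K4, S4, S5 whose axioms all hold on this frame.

Transitive (axiom 4): yes — every two-step R-path is closed by a direct edge.
Reflexive (axiom T): yes — every world is R-related to itself.
Euclidean (axiom 5): yes — any two successors of a common world are R-related.
So F validates K, K4, S4, S5. The strongest is S5.

S5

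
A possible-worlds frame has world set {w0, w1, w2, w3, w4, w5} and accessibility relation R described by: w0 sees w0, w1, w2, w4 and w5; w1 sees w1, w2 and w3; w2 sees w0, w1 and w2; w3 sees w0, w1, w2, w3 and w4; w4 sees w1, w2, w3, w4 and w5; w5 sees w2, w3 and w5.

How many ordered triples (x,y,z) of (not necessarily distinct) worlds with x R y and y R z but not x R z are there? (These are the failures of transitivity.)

18

Enumerating: (w0,w1,w3), (w0,w4,w3), (w0,w5,w3), (w1,w2,w0), (w1,w3,w0), (w1,w3,w4), (w2,w0,w4), (w2,w0,w5), (w2,w1,w3), (w3,w0,w5), (w3,w4,w5), (w4,w2,w0), (w4,w3,w0), (w5,w2,w0), (w5,w2,w1), (w5,w3,w0), (w5,w3,w1), (w5,w3,w4).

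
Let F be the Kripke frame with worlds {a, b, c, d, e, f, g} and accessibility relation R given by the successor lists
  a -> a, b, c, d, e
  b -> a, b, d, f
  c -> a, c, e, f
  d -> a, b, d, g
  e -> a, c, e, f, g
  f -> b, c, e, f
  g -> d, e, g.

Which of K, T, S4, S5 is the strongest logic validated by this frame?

Reflexive (axiom T): yes — every world is R-related to itself.
Transitive (axiom 4): no — a R b and b R f, but not a R f.
Euclidean (axiom 5): no — a R b and a R c, but not b R c.
So F validates K, T; S4 would additionally require R to be transitive. The strongest is T.

T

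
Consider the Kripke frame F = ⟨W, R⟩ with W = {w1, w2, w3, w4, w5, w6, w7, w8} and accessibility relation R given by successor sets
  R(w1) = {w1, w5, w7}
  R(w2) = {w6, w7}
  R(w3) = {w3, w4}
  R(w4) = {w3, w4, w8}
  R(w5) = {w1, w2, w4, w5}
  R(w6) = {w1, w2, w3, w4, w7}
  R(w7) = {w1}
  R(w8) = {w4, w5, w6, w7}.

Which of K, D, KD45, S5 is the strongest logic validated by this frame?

D

Serial (axiom D): yes — every world has a successor (e.g. w1 R w1).
Euclidean (axiom 5): no — w1 R w5 and w1 R w7, but not w5 R w7.
Transitive (axiom 4): no — w1 R w5 and w5 R w2, but not w1 R w2.
Reflexive (axiom T): no — w2 is not related to itself.
So F validates K, D; KD45 would additionally require R to be Euclidean and transitive. The strongest is D.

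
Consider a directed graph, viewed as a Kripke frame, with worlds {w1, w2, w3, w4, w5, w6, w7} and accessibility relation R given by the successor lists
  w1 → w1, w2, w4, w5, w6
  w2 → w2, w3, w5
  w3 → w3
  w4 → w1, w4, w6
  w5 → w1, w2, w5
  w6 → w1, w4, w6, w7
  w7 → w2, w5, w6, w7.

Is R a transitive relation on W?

Transitive: no — w1 R w2 and w2 R w3, but not w1 R w3.

No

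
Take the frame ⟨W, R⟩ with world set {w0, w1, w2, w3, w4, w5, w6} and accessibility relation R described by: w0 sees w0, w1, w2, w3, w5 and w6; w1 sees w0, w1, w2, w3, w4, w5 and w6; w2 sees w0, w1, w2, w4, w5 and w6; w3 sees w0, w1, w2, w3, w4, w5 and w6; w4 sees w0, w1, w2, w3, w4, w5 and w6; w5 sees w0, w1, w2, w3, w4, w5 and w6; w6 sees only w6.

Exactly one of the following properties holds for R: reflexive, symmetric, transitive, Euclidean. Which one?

Reflexive: yes — every world is R-related to itself.
Symmetric: no — w0 R w6 but not w6 R w0.
Transitive: no — w0 R w1 and w1 R w4, but not w0 R w4.
Euclidean: no — w0 R w2 and w0 R w3, but not w2 R w3.
Only reflexive holds.

reflexive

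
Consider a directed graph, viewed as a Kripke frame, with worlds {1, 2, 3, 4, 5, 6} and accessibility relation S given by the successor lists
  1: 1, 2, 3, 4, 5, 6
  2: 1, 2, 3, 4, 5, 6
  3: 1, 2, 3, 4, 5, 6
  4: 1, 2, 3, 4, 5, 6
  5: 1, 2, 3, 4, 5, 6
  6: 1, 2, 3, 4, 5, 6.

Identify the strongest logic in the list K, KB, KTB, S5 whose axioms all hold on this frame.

Symmetric (axiom B): yes — every pair in S has its reverse in S.
Reflexive (axiom T): yes — every world is S-related to itself.
Euclidean (axiom 5): yes — any two successors of a common world are S-related.
So F validates K, KB, KTB, S5. The strongest is S5.

S5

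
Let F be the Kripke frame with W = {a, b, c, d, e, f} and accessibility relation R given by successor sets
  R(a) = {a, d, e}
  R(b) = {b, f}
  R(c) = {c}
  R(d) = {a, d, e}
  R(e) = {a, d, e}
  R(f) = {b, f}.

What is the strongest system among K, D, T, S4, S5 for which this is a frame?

Serial (axiom D): yes — every world has a successor (e.g. a R a).
Reflexive (axiom T): yes — every world is R-related to itself.
Transitive (axiom 4): yes — every two-step R-path is closed by a direct edge.
Euclidean (axiom 5): yes — any two successors of a common world are R-related.
So F validates K, D, T, S4, S5. The strongest is S5.

S5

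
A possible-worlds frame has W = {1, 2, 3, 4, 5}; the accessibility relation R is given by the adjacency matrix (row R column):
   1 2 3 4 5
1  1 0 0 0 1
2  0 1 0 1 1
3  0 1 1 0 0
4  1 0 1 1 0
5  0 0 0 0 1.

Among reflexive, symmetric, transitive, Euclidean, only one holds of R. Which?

Reflexive: yes — every world is R-related to itself.
Symmetric: no — 1 R 5 but not 5 R 1.
Transitive: no — 2 R 4 and 4 R 1, but not 2 R 1.
Euclidean: no — 2 R 4 and 2 R 5, but not 4 R 5.
Only reflexive holds.

reflexive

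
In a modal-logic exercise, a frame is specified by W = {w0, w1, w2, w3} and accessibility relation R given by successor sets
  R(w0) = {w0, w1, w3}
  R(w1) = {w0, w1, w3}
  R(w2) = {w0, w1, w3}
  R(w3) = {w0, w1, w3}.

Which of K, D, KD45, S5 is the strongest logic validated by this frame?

Serial (axiom D): yes — every world has a successor (e.g. w0 R w0).
Euclidean (axiom 5): yes — any two successors of a common world are R-related.
Transitive (axiom 4): yes — every two-step R-path is closed by a direct edge.
Reflexive (axiom T): no — w2 is not related to itself.
So F validates K, D, KD45; S5 would additionally require R to be reflexive. The strongest is KD45.

KD45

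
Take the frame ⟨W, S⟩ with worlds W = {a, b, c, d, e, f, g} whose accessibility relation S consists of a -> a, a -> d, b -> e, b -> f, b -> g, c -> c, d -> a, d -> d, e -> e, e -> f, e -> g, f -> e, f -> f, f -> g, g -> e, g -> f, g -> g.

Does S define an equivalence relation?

Reflexive: no — b is not related to itself.
Symmetric: no — b S e but not e S b.
Transitive: yes — every two-step S-path is closed by a direct edge.
So S is not an equivalence relation.

No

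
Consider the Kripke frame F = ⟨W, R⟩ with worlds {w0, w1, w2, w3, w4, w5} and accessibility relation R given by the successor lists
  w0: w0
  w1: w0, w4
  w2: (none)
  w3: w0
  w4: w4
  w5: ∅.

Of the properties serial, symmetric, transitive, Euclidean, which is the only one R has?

transitive

Serial: no — w2 has no R-successor.
Symmetric: no — w1 R w0 but not w0 R w1.
Transitive: yes — every two-step R-path is closed by a direct edge.
Euclidean: no — w1 R w0 and w1 R w4, but not w0 R w4.
Only transitive holds.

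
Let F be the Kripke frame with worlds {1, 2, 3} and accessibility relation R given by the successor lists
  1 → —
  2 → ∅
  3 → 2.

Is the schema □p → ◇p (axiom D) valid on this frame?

The schema D characterises exactly the serial frames.
Serial: no — 1 has no R-successor.

No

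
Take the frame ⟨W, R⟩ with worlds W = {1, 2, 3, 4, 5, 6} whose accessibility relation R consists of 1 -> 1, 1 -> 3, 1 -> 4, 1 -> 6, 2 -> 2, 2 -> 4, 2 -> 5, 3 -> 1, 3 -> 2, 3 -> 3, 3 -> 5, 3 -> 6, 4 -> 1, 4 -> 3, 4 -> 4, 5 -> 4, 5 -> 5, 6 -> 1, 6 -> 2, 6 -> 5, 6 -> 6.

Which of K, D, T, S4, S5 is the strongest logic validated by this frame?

T

Serial (axiom D): yes — every world has a successor (e.g. 1 R 1).
Reflexive (axiom T): yes — every world is R-related to itself.
Transitive (axiom 4): no — 1 R 3 and 3 R 2, but not 1 R 2.
Euclidean (axiom 5): no — 1 R 3 and 1 R 4, but not 3 R 4.
So F validates K, D, T; S4 would additionally require R to be transitive. The strongest is T.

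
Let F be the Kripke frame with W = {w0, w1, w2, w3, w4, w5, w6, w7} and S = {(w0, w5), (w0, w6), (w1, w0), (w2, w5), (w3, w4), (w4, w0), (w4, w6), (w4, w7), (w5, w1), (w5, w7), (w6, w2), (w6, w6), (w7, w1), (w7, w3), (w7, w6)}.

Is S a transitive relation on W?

No

Transitive: no — w0 S w5 and w5 S w1, but not w0 S w1.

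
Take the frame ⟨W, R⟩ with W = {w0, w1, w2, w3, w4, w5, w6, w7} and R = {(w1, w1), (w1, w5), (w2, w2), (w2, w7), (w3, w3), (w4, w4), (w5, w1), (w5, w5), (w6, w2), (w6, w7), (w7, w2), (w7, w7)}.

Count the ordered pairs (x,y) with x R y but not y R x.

Enumerating: (w6,w2), (w6,w7).

2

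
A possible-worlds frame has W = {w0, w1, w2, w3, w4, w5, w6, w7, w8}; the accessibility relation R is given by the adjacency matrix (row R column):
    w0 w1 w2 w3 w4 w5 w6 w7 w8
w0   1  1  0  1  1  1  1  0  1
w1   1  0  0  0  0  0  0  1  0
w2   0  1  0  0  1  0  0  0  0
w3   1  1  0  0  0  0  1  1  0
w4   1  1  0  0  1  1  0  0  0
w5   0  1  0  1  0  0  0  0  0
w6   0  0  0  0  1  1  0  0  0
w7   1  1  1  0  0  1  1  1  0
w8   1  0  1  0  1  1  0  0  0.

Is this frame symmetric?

Symmetric: no — w0 R w5 but not w5 R w0.

No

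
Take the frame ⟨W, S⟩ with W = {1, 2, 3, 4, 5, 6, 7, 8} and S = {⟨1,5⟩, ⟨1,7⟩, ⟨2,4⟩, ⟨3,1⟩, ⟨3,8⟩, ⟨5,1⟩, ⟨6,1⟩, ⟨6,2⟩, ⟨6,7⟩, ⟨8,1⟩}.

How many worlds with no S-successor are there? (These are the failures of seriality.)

Enumerating: 4, 7.

2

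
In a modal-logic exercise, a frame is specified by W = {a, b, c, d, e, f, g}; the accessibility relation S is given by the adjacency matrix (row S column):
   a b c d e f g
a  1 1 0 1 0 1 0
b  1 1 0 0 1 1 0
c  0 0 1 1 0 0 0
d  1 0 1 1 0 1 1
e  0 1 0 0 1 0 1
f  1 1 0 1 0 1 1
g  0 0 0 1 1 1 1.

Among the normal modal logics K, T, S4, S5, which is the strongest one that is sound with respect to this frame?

Reflexive (axiom T): yes — every world is S-related to itself.
Transitive (axiom 4): no — a S b and b S e, but not a S e.
Euclidean (axiom 5): no — a S b and a S d, but not b S d.
So F validates K, T; S4 would additionally require S to be transitive. The strongest is T.

T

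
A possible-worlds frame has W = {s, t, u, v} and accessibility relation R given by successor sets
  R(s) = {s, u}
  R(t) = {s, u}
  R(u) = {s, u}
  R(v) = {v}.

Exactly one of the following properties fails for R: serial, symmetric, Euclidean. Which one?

symmetric

Serial: yes — every world has a successor (e.g. s R s).
Symmetric: no — t R s but not s R t.
Euclidean: yes — any two successors of a common world are R-related.
Only symmetric fails.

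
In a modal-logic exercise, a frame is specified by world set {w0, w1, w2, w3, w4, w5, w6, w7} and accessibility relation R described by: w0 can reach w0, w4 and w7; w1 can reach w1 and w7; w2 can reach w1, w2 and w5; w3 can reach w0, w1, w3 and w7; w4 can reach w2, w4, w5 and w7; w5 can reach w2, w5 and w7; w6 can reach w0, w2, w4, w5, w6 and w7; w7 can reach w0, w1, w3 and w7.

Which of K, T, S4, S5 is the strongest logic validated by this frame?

T

Reflexive (axiom T): yes — every world is R-related to itself.
Transitive (axiom 4): no — w0 R w4 and w4 R w2, but not w0 R w2.
Euclidean (axiom 5): no — w0 R w7 and w0 R w4, but not w7 R w4.
So F validates K, T; S4 would additionally require R to be transitive. The strongest is T.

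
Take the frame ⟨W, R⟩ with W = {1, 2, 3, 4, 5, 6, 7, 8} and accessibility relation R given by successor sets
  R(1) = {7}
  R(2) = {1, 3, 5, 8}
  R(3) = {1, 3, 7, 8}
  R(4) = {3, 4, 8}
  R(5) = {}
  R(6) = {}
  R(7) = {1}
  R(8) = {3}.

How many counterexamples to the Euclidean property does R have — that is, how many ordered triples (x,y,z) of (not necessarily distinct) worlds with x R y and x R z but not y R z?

Enumerating: (1,7,7), (2,1,1), (2,1,3), (2,1,5), (2,1,8), (2,3,5), (2,5,1), (2,5,3), (2,5,5), (2,5,8), (2,8,1), (2,8,5), … and 14 more.
Total: 26.

26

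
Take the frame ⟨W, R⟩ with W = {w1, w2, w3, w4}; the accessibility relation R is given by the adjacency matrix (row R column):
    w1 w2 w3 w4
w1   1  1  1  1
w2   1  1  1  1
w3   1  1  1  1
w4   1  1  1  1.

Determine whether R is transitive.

Transitive: yes — every two-step R-path is closed by a direct edge.

Yes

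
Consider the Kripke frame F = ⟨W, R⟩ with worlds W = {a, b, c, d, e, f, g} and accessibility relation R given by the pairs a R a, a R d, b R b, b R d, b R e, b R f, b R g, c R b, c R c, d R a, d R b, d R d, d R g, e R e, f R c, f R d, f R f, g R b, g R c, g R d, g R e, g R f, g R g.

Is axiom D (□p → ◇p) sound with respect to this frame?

Yes

Axiom D corresponds to the accessibility relation being serial.
Serial: yes — every world has a successor (e.g. a R a).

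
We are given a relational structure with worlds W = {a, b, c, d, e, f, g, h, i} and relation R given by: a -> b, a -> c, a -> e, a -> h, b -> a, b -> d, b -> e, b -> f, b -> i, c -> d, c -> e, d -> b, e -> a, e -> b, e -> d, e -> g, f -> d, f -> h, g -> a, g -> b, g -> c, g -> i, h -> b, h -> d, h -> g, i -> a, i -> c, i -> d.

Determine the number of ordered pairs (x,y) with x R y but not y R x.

Enumerating: (a,c), (a,h), (b,f), (b,i), (c,d), (c,e), (e,d), (e,g), (f,d), (f,h), (g,a), (g,b), … and 8 more.
Total: 20.

20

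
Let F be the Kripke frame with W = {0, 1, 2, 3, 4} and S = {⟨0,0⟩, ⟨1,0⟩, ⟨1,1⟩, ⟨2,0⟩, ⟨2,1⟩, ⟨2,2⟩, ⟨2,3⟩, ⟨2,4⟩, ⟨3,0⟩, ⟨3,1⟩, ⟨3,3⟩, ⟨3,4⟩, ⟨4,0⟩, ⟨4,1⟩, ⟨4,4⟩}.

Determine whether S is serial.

Serial: yes — every world has a successor (e.g. 0 S 0).

Yes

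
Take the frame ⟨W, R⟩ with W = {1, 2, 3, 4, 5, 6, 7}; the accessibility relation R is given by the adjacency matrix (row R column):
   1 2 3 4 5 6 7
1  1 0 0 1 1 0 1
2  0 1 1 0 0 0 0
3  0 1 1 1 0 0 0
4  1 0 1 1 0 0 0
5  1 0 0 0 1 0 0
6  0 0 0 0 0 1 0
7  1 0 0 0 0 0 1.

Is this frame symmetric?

Symmetric: yes — every pair in R has its reverse in R.

Yes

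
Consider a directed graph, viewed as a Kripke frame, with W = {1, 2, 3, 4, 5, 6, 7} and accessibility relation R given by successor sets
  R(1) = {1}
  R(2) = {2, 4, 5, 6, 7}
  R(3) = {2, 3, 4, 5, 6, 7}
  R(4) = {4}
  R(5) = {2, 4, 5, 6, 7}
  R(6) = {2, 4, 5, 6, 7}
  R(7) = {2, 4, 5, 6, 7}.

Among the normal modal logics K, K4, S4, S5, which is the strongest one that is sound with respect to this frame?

Transitive (axiom 4): yes — every two-step R-path is closed by a direct edge.
Reflexive (axiom T): yes — every world is R-related to itself.
Euclidean (axiom 5): no — 2 R 4 and 2 R 5, but not 4 R 5.
So F validates K, K4, S4; S5 would additionally require R to be Euclidean. The strongest is S4.

S4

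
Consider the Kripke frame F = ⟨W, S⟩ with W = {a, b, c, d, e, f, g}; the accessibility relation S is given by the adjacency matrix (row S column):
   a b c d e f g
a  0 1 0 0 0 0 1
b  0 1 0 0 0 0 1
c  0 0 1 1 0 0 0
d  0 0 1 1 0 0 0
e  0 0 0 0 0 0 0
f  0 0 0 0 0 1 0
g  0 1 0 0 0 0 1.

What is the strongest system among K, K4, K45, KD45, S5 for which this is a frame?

Transitive (axiom 4): yes — every two-step S-path is closed by a direct edge.
Euclidean (axiom 5): yes — any two successors of a common world are S-related.
Serial (axiom D): no — e has no S-successor.
Reflexive (axiom T): no — a is not related to itself.
So F validates K, K4, K45; KD45 would additionally require S to be serial. The strongest is K45.

K45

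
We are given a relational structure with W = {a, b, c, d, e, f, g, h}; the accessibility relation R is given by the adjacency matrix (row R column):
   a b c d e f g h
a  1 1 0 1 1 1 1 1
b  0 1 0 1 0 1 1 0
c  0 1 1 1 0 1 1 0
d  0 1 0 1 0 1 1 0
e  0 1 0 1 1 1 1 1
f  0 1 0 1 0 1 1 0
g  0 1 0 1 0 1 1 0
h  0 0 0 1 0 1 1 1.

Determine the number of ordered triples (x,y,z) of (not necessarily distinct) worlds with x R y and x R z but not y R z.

33

Enumerating: (a,b,a), (a,b,e), (a,b,h), (a,d,a), (a,d,e), (a,d,h), (a,e,a), (a,f,a), (a,f,e), (a,f,h), (a,g,a), (a,g,e), … and 21 more.
Total: 33.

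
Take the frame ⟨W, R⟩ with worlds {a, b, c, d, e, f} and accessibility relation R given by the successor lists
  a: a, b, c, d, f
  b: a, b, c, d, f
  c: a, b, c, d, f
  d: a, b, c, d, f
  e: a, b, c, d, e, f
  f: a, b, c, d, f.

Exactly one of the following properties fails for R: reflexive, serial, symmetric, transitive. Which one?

Reflexive: yes — every world is R-related to itself.
Serial: yes — every world has a successor (e.g. a R a).
Symmetric: no — e R a but not a R e.
Transitive: yes — every two-step R-path is closed by a direct edge.
Only symmetric fails.

symmetric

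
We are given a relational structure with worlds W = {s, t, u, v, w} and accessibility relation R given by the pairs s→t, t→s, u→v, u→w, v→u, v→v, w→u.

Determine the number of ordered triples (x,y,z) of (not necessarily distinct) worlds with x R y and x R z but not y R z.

Enumerating: (s,t,t), (t,s,s), (u,v,w), (u,w,v), (u,w,w), (v,u,u), (w,u,u).

7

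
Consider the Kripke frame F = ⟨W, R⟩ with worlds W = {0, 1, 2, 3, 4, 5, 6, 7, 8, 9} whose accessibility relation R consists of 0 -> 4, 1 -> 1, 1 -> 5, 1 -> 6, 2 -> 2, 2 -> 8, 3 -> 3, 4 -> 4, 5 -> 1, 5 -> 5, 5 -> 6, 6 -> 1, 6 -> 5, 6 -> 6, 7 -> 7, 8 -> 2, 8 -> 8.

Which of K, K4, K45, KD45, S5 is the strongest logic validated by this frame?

K45

Transitive (axiom 4): yes — every two-step R-path is closed by a direct edge.
Euclidean (axiom 5): yes — any two successors of a common world are R-related.
Serial (axiom D): no — 9 has no R-successor.
Reflexive (axiom T): no — 0 is not related to itself.
So F validates K, K4, K45; KD45 would additionally require R to be serial. The strongest is K45.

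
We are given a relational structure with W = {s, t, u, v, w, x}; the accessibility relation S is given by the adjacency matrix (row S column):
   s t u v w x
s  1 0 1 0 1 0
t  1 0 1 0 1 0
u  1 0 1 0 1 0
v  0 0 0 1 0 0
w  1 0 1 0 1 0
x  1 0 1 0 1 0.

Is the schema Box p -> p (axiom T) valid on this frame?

Axiom T corresponds to the accessibility relation being reflexive.
Reflexive: no — t is not related to itself.

No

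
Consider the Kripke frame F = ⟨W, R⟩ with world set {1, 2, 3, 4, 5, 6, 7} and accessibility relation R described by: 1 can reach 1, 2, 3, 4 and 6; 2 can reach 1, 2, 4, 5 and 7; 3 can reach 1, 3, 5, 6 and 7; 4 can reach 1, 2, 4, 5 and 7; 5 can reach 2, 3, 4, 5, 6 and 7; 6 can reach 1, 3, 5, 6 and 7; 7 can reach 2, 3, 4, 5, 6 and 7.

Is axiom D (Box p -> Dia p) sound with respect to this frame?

The schema D characterises exactly the serial frames.
Serial: yes — every world has a successor (e.g. 1 R 1).

Yes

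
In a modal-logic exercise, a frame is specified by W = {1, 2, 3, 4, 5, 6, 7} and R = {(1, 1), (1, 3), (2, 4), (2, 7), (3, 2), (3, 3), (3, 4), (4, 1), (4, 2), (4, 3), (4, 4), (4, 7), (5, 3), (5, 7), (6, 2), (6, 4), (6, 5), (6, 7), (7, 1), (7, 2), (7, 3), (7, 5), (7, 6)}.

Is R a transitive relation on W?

Transitive: no — 1 R 3 and 3 R 2, but not 1 R 2.

No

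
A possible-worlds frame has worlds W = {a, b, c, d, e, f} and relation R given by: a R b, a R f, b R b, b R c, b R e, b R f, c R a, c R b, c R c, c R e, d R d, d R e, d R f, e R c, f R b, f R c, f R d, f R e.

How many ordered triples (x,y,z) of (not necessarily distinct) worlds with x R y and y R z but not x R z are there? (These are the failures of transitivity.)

18

Enumerating: (a,b,c), (a,b,e), (a,f,c), (a,f,d), (a,f,e), (b,c,a), (b,f,d), (c,a,f), (c,b,f), (d,e,c), (d,f,b), (d,f,c), (e,c,a), (e,c,b), (e,c,e), (f,b,f), (f,c,a), (f,d,f).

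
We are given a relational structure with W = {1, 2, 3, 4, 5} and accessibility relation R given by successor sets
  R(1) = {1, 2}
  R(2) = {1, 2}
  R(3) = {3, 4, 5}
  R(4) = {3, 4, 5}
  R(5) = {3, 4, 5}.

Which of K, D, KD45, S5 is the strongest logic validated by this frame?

S5

Serial (axiom D): yes — every world has a successor (e.g. 1 R 1).
Euclidean (axiom 5): yes — any two successors of a common world are R-related.
Transitive (axiom 4): yes — every two-step R-path is closed by a direct edge.
Reflexive (axiom T): yes — every world is R-related to itself.
So F validates K, D, KD45, S5. The strongest is S5.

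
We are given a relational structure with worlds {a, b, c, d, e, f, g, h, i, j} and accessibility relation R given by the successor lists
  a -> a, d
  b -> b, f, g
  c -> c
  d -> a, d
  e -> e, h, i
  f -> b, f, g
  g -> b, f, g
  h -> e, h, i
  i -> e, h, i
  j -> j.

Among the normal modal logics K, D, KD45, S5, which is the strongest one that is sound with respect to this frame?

Serial (axiom D): yes — every world has a successor (e.g. a R a).
Euclidean (axiom 5): yes — any two successors of a common world are R-related.
Transitive (axiom 4): yes — every two-step R-path is closed by a direct edge.
Reflexive (axiom T): yes — every world is R-related to itself.
So F validates K, D, KD45, S5. The strongest is S5.

S5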